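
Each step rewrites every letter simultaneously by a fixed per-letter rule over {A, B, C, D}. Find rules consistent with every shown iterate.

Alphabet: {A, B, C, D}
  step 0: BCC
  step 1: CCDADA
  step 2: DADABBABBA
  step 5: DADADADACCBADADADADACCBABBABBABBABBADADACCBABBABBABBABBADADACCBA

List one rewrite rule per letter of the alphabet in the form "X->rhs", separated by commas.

  step 1 ⇒ step 2: CCDADA ⇒ DA·DA·B·BA·B·BA
    A ↦ BA
    C ↦ DA
    D ↦ B
  step 0 ⇒ step 1: BCC ⇒ CC·DA·DA
    B ↦ CC

A->BA, B->CC, C->DA, D->B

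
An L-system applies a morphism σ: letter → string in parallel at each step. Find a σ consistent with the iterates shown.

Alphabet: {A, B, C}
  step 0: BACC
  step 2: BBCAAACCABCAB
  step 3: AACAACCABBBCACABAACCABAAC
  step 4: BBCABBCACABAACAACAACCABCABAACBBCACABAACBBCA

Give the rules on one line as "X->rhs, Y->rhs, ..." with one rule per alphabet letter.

  step 3 ⇒ step 4: AACAACCABBBCACABAACCABAAC ⇒ B·B·CA·B·B·CA·CA·B·AAC·AAC·AAC·CA·B·CA·B·AAC·B·B·CA·CA·B·AAC·B·B·CA
    A ↦ B
    B ↦ AAC
    C ↦ CA

A->B, B->AAC, C->CA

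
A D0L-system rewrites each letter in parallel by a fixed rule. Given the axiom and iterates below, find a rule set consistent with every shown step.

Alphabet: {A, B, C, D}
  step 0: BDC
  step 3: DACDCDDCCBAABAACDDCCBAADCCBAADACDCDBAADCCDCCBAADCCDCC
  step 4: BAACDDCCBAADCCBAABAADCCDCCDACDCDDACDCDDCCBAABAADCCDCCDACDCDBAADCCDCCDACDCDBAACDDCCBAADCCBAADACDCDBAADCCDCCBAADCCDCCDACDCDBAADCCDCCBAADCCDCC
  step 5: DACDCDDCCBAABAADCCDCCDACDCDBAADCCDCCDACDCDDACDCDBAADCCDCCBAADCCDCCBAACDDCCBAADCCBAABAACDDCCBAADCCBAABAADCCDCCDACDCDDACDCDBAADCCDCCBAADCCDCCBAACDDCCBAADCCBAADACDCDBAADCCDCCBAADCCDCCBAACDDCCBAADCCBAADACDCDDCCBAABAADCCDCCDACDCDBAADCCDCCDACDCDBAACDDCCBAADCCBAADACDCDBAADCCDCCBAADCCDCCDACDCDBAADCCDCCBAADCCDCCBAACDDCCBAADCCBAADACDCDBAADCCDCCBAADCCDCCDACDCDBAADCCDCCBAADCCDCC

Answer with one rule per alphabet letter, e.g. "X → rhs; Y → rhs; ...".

A->CD, B->DA, C->DCC, D->BAA

  step 4 ⇒ step 5: BAACDDCCBAADCCBAABAADCCDCCDACDCDDACDCDDCCBAABAADCCDCCDACDCDBAADCCDCCDACDCDBAACDDCCBAADCCBAADACDCDBAADCCDCCBAADCCDCCDACDCDBAADCCDCCBAADCCDCC ⇒ DA·CD·CD·DCC·BAA·BAA·DCC·DCC·DA·CD·CD·BAA·DCC·DCC·DA·CD·CD·DA·CD·CD·BAA·DCC·DCC·BAA·DCC·DCC·BAA·CD·DCC·BAA·DCC·BAA·BAA·CD·DCC·BAA·DCC·BAA·BAA·DCC·DCC·DA·CD·CD·DA·CD·CD·BAA·DCC·DCC·BAA·DCC·DCC·BAA·CD·DCC·BAA·DCC·BAA·DA·CD·CD·BAA·DCC·DCC·BAA·DCC·DCC·BAA·CD·DCC·BAA·DCC·BAA·DA·CD·CD·DCC·BAA·BAA·DCC·DCC·DA·CD·CD·BAA·DCC·DCC·DA·CD·CD·BAA·CD·DCC·BAA·DCC·BAA·DA·CD·CD·BAA·DCC·DCC·BAA·DCC·DCC·DA·CD·CD·BAA·DCC·DCC·BAA·DCC·DCC·BAA·CD·DCC·BAA·DCC·BAA·DA·CD·CD·BAA·DCC·DCC·BAA·DCC·DCC·DA·CD·CD·BAA·DCC·DCC·BAA·DCC·DCC
    A ↦ CD
    B ↦ DA
    C ↦ DCC
    D ↦ BAA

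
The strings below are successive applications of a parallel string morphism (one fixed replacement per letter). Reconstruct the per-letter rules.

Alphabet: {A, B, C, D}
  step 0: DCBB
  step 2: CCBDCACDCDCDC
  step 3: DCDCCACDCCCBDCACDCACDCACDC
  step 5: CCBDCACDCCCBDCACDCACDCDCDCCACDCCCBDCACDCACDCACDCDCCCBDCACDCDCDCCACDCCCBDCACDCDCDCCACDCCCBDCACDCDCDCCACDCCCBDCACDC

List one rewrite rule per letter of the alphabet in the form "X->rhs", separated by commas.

  step 2 ⇒ step 3: CCBDCACDCDCDC ⇒ DC·DC·C·AC·DC·CCB·DC·AC·DC·AC·DC·AC·DC
    A ↦ CCB
    B ↦ C
    C ↦ DC
    D ↦ AC

A->CCB, B->C, C->DC, D->AC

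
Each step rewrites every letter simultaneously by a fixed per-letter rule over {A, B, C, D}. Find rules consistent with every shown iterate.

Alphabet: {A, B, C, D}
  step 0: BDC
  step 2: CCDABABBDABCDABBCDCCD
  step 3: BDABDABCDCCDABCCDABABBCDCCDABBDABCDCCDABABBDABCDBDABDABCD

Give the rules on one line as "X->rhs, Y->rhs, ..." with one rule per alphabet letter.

  step 2 ⇒ step 3: CCDABABBDABCDABBCDCCD ⇒ BDA·BDA·BCD·CCD·AB·CCD·AB·AB·BCD·CCD·AB·BDA·BCD·CCD·AB·AB·BDA·BCD·BDA·BDA·BCD
    A ↦ CCD
    B ↦ AB
    C ↦ BDA
    D ↦ BCD

A->CCD, B->AB, C->BDA, D->BCD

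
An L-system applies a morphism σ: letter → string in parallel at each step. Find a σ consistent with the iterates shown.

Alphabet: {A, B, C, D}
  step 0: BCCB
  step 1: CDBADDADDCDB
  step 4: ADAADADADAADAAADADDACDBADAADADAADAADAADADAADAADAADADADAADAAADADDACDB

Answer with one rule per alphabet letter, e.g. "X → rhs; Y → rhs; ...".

A->AD, B->CDB, C->ADD, D->A

  step 0 ⇒ step 1: BCCB ⇒ CDB·ADD·ADD·CDB
    B ↦ CDB
    C ↦ ADD
    A ↦ AD  (constrained at step 1)
    D ↦ A  (constrained at step 1)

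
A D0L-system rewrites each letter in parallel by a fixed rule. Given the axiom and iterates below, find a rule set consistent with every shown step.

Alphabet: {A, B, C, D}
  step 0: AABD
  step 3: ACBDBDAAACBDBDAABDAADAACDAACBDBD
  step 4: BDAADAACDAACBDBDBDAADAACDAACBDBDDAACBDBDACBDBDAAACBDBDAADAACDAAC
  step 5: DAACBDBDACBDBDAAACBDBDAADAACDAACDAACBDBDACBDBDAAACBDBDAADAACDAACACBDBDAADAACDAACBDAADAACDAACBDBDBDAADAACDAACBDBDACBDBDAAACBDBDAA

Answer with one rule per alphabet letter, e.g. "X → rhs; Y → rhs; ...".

  step 4 ⇒ step 5: BDAADAACDAACBDBDBDAADAACDAACBDBDDAACBDBDACBDBDAAACBDBDAADAACDAAC ⇒ DA·AC·BD·BD·AC·BD·BD·AA·AC·BD·BD·AA·DA·AC·DA·AC·DA·AC·BD·BD·AC·BD·BD·AA·AC·BD·BD·AA·DA·AC·DA·AC·AC·BD·BD·AA·DA·AC·DA·AC·BD·AA·DA·AC·DA·AC·BD·BD·BD·AA·DA·AC·DA·AC·BD·BD·AC·BD·BD·AA·AC·BD·BD·AA
    A ↦ BD
    B ↦ DA
    C ↦ AA
    D ↦ AC

A->BD, B->DA, C->AA, D->AC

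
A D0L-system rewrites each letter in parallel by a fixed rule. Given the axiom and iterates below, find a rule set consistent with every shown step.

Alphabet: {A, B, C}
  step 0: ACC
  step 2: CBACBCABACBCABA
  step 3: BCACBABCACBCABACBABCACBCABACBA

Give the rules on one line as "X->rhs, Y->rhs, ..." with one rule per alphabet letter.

A->BA, B->C, C->BCA

  step 2 ⇒ step 3: CBACBCABACBCABA ⇒ BCA·C·BA·BCA·C·BCA·BA·C·BA·BCA·C·BCA·BA·C·BA
    A ↦ BA
    B ↦ C
    C ↦ BCA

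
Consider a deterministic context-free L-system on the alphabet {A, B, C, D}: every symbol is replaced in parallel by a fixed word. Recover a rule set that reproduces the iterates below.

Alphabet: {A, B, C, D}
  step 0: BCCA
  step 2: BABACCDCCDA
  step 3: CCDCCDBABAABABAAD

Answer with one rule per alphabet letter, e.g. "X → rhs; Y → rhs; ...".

A->D, B->CC, C->BA, D->A

  step 2 ⇒ step 3: BABACCDCCDA ⇒ CC·D·CC·D·BA·BA·A·BA·BA·A·D
    A ↦ D
    B ↦ CC
    C ↦ BA
    D ↦ A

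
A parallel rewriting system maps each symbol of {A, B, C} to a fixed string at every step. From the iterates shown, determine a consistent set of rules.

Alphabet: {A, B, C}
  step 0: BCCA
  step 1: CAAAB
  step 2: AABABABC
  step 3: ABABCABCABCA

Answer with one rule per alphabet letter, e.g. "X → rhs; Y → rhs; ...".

A->AB, B->C, C->A

  step 2 ⇒ step 3: AABABABC ⇒ AB·AB·C·AB·C·AB·C·A
    A ↦ AB
    B ↦ C
    C ↦ A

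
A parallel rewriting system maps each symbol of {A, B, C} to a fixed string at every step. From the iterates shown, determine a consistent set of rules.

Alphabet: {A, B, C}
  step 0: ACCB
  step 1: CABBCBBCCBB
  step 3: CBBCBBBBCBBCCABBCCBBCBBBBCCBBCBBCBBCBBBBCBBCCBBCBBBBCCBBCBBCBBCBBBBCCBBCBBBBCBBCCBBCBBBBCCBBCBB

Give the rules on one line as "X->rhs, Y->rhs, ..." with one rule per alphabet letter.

  step 0 ⇒ step 1: ACCB ⇒ CA·BBC·BBC·CBB
    A ↦ CA
    B ↦ CBB
    C ↦ BBC

A->CA, B->CBB, C->BBC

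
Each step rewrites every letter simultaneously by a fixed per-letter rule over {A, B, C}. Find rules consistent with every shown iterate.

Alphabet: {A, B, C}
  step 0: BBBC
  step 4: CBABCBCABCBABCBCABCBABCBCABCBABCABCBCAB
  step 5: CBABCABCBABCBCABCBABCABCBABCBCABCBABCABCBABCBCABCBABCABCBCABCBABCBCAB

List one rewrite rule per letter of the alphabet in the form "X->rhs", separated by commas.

A->C, B->AB, C->CB

  step 4 ⇒ step 5: CBABCBCABCBABCBCABCBABCBCABCBABCABCBCAB ⇒ CB·AB·C·AB·CB·AB·CB·C·AB·CB·AB·C·AB·CB·AB·CB·C·AB·CB·AB·C·AB·CB·AB·CB·C·AB·CB·AB·C·AB·CB·C·AB·CB·AB·CB·C·AB
    A ↦ C
    B ↦ AB
    C ↦ CB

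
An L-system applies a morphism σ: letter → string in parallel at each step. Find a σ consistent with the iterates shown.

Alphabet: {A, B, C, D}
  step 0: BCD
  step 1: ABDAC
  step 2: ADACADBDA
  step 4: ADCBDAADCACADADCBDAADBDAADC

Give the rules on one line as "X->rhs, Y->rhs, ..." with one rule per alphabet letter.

  step 1 ⇒ step 2: ABDAC ⇒ AD·A·C·AD·BDA
    A ↦ AD
    B ↦ A
    C ↦ BDA
    D ↦ C

A->AD, B->A, C->BDA, D->C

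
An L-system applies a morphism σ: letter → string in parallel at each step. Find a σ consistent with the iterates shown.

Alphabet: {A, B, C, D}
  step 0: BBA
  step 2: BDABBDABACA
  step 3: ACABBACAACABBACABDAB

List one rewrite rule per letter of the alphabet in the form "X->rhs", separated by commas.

A->B, B->ACA, C->DA, D->B

  step 2 ⇒ step 3: BDABBDABACA ⇒ ACA·B·B·ACA·ACA·B·B·ACA·B·DA·B
    A ↦ B
    B ↦ ACA
    C ↦ DA
    D ↦ B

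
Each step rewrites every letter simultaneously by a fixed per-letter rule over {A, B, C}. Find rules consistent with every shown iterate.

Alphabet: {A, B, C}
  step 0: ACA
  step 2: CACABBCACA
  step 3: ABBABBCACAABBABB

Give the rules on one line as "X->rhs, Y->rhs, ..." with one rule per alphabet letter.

  step 2 ⇒ step 3: CACABBCACA ⇒ A·BB·A·BB·CA·CA·A·BB·A·BB
    A ↦ BB
    B ↦ CA
    C ↦ A

A->BB, B->CA, C->A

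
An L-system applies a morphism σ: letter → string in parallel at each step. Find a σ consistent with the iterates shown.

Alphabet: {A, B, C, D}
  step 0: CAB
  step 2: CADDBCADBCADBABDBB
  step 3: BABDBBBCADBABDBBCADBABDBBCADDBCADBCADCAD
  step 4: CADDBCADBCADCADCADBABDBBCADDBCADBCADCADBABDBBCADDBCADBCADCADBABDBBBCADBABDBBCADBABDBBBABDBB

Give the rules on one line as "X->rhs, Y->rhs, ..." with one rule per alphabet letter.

A->DB, B->CAD, C->BAB, D->B

  step 3 ⇒ step 4: BABDBBBCADBABDBBCADBABDBBCADDBCADBCADCAD ⇒ CAD·DB·CAD·B·CAD·CAD·CAD·BAB·DB·B·CAD·DB·CAD·B·CAD·CAD·BAB·DB·B·CAD·DB·CAD·B·CAD·CAD·BAB·DB·B·B·CAD·BAB·DB·B·CAD·BAB·DB·B·BAB·DB·B
    A ↦ DB
    B ↦ CAD
    C ↦ BAB
    D ↦ B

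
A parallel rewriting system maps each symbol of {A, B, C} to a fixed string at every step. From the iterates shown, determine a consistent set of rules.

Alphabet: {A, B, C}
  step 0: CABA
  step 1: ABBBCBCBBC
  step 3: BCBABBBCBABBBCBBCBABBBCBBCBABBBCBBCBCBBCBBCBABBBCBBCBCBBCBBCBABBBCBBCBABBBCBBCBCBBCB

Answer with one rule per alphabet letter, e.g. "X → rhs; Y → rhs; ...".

A->BC, B->BCB, C->ABB

  step 0 ⇒ step 1: CABA ⇒ ABB·BC·BCB·BC
    A ↦ BC
    B ↦ BCB
    C ↦ ABB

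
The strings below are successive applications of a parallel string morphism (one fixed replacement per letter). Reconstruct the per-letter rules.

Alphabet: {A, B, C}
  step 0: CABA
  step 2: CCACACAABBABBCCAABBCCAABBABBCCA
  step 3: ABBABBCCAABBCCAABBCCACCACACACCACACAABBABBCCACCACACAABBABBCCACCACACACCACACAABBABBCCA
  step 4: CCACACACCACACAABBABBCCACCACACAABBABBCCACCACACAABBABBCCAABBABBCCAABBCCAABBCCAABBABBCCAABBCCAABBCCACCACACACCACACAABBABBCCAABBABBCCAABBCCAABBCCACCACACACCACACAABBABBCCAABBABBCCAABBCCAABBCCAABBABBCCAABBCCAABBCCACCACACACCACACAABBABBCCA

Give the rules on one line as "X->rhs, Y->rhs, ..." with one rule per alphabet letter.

  step 3 ⇒ step 4: ABBABBCCAABBCCAABBCCACCACACACCACACAABBABBCCACCACACAABBABBCCACCACACACCACACAABBABBCCA ⇒ CCA·CA·CA·CCA·CA·CA·ABB·ABB·CCA·CCA·CA·CA·ABB·ABB·CCA·CCA·CA·CA·ABB·ABB·CCA·ABB·ABB·CCA·ABB·CCA·ABB·CCA·ABB·ABB·CCA·ABB·CCA·ABB·CCA·CCA·CA·CA·CCA·CA·CA·ABB·ABB·CCA·ABB·ABB·CCA·ABB·CCA·ABB·CCA·CCA·CA·CA·CCA·CA·CA·ABB·ABB·CCA·ABB·ABB·CCA·ABB·CCA·ABB·CCA·ABB·ABB·CCA·ABB·CCA·ABB·CCA·CCA·CA·CA·CCA·CA·CA·ABB·ABB·CCA
    A ↦ CCA
    B ↦ CA
    C ↦ ABB

A->CCA, B->CA, C->ABB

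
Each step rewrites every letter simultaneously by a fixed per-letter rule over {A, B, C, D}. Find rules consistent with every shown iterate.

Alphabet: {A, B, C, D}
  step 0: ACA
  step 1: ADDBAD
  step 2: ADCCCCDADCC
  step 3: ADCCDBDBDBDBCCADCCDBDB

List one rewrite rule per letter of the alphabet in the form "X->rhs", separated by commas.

  step 2 ⇒ step 3: ADCCCCDADCC ⇒ AD·CC·DB·DB·DB·DB·CC·AD·CC·DB·DB
    A ↦ AD
    C ↦ DB
    D ↦ CC
  step 1 ⇒ step 2: ADDBAD ⇒ AD·CC·CC·D·AD·CC
    B ↦ D

A->AD, B->D, C->DB, D->CC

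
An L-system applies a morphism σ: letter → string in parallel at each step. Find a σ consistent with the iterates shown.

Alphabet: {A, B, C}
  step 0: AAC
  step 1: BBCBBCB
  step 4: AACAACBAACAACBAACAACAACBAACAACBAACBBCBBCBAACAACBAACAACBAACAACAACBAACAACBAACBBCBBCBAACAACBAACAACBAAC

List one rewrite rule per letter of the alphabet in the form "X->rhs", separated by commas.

A->BBC, B->AAC, C->B

  step 0 ⇒ step 1: AAC ⇒ BBC·BBC·B
    A ↦ BBC
    C ↦ B
    B ↦ AAC  (constrained at step 1)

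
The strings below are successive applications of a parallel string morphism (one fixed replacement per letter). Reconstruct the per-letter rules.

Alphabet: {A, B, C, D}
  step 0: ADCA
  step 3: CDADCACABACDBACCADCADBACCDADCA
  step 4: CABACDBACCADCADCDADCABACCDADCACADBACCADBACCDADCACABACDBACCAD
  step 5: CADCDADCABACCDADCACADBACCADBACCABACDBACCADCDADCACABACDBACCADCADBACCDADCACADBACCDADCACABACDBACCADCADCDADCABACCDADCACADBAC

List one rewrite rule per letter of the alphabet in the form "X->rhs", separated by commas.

A->D, B->CDA, C->CA, D->BAC

  step 4 ⇒ step 5: CABACDBACCADCADCDADCABACCDADCACADBACCADBACCDADCACABACDBACCAD ⇒ CA·D·CDA·D·CA·BAC·CDA·D·CA·CA·D·BAC·CA·D·BAC·CA·BAC·D·BAC·CA·D·CDA·D·CA·CA·BAC·D·BAC·CA·D·CA·D·BAC·CDA·D·CA·CA·D·BAC·CDA·D·CA·CA·BAC·D·BAC·CA·D·CA·D·CDA·D·CA·BAC·CDA·D·CA·CA·D·BAC
    A ↦ D
    B ↦ CDA
    C ↦ CA
    D ↦ BAC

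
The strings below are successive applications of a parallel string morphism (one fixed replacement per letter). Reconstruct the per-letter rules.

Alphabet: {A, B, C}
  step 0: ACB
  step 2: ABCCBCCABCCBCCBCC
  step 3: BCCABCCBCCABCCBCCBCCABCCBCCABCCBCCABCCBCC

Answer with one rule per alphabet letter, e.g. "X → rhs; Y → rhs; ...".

  step 2 ⇒ step 3: ABCCBCCABCCBCCBCC ⇒ BCC·A·BCC·BCC·A·BCC·BCC·BCC·A·BCC·BCC·A·BCC·BCC·A·BCC·BCC
    A ↦ BCC
    B ↦ A
    C ↦ BCC

A->BCC, B->A, C->BCC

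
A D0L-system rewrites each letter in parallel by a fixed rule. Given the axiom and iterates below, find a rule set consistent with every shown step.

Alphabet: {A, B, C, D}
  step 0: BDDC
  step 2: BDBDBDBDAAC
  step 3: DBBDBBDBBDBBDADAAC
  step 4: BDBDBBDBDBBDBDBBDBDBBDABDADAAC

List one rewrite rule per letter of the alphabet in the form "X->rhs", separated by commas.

A->DA, B->DB, C->AC, D->B

  step 3 ⇒ step 4: DBBDBBDBBDBBDADAAC ⇒ B·DB·DB·B·DB·DB·B·DB·DB·B·DB·DB·B·DA·B·DA·DA·AC
    A ↦ DA
    B ↦ DB
    C ↦ AC
    D ↦ B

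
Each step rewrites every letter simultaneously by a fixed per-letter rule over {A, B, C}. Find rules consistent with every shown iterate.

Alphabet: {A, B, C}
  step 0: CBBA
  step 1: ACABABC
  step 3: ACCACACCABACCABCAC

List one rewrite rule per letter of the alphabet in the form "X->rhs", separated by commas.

  step 0 ⇒ step 1: CBBA ⇒ AC·AB·AB·C
    A ↦ C
    B ↦ AB
    C ↦ AC

A->C, B->AB, C->AC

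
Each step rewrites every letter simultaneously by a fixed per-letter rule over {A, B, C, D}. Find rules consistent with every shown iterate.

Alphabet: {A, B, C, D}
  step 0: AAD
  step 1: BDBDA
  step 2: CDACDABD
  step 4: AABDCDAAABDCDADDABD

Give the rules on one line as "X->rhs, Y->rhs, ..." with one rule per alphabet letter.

A->BD, B->CD, C->DD, D->A

  step 1 ⇒ step 2: BDBDA ⇒ CD·A·CD·A·BD
    A ↦ BD
    B ↦ CD
    D ↦ A
    C ↦ DD  (constrained at step 2)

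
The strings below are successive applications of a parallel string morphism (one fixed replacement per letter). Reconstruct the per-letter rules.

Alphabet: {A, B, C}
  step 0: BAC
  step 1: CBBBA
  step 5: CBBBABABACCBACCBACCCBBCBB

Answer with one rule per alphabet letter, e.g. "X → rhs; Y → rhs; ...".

A->BB, B->C, C->BA

  step 0 ⇒ step 1: BAC ⇒ C·BB·BA
    A ↦ BB
    B ↦ C
    C ↦ BA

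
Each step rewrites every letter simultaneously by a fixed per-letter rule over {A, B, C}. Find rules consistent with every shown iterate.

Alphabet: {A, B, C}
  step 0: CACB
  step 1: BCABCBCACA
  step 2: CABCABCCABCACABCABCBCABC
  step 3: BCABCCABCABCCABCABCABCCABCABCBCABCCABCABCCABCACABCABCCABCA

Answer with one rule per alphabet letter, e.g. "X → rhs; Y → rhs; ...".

  step 2 ⇒ step 3: CABCABCCABCACABCABCBCABC ⇒ BCA·BC·CA·BCA·BC·CA·BCA·BCA·BC·CA·BCA·BC·BCA·BC·CA·BCA·BC·CA·BCA·CA·BCA·BC·CA·BCA
    A ↦ BC
    B ↦ CA
    C ↦ BCA

A->BC, B->CA, C->BCA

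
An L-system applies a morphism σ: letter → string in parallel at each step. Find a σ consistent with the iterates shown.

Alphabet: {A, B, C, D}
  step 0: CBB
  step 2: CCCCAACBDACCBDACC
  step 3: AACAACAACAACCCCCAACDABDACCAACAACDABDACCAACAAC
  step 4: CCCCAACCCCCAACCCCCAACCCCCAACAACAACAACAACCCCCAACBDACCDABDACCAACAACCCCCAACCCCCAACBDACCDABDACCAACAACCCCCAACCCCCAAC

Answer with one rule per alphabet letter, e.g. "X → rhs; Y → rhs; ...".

  step 3 ⇒ step 4: AACAACAACAACCCCCAACDABDACCAACAACDABDACCAACAAC ⇒ CC·CC·AAC·CC·CC·AAC·CC·CC·AAC·CC·CC·AAC·AAC·AAC·AAC·AAC·CC·CC·AAC·BDA·CC·DA·BDA·CC·AAC·AAC·CC·CC·AAC·CC·CC·AAC·BDA·CC·DA·BDA·CC·AAC·AAC·CC·CC·AAC·CC·CC·AAC
    A ↦ CC
    B ↦ DA
    C ↦ AAC
    D ↦ BDA

A->CC, B->DA, C->AAC, D->BDA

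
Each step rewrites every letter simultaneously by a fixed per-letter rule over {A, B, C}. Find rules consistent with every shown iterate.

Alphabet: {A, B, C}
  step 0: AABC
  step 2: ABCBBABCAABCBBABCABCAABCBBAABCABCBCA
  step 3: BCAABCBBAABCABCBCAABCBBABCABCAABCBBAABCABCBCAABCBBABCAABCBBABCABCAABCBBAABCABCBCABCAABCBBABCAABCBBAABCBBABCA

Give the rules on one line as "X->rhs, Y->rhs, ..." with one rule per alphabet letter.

  step 2 ⇒ step 3: ABCBBABCAABCBBABCABCAABCBBAABCABCBCA ⇒ BCA·ABC·BBA·ABC·ABC·BCA·ABC·BBA·BCA·BCA·ABC·BBA·ABC·ABC·BCA·ABC·BBA·BCA·ABC·BBA·BCA·BCA·ABC·BBA·ABC·ABC·BCA·BCA·ABC·BBA·BCA·ABC·BBA·ABC·BBA·BCA
    A ↦ BCA
    B ↦ ABC
    C ↦ BBA

A->BCA, B->ABC, C->BBA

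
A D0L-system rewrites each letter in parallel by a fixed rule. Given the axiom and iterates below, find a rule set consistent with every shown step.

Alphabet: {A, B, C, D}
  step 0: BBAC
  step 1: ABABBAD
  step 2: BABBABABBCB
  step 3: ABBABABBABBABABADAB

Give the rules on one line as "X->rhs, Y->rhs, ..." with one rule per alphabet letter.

  step 2 ⇒ step 3: BABBABABBCB ⇒ AB·B·AB·AB·B·AB·B·AB·AB·AD·AB
    A ↦ B
    B ↦ AB
    C ↦ AD
  step 1 ⇒ step 2: ABABBAD ⇒ B·AB·B·AB·AB·B·CB
    D ↦ CB

A->B, B->AB, C->AD, D->CB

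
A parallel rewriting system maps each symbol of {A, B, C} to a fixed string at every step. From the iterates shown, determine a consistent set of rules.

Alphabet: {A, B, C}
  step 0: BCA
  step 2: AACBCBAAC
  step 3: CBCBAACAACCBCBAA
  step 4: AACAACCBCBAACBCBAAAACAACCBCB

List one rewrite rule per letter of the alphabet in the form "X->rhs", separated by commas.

  step 3 ⇒ step 4: CBCBAACAACCBCBAA ⇒ AA·C·AA·C·CB·CB·AA·CB·CB·AA·AA·C·AA·C·CB·CB
    A ↦ CB
    B ↦ C
    C ↦ AA

A->CB, B->C, C->AA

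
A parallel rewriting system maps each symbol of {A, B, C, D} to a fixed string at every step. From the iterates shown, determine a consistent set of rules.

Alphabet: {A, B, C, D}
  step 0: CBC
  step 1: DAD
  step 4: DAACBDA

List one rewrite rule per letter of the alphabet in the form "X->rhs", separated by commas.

  step 0 ⇒ step 1: CBC ⇒ D·A·D
    B ↦ A
    C ↦ D
    A ↦ CB  (constrained at step 1)
    D ↦ A  (constrained at step 1)

A->CB, B->A, C->D, D->A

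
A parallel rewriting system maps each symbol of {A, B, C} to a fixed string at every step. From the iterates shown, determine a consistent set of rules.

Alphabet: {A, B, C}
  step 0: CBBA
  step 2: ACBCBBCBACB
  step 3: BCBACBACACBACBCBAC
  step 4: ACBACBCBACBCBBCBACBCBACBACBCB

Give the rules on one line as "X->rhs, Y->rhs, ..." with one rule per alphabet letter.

  step 3 ⇒ step 4: BCBACBACACBACBCBAC ⇒ AC·B·AC·BC·B·AC·BC·B·BC·B·AC·BC·B·AC·B·AC·BC·B
    A ↦ BC
    B ↦ AC
    C ↦ B

A->BC, B->AC, C->B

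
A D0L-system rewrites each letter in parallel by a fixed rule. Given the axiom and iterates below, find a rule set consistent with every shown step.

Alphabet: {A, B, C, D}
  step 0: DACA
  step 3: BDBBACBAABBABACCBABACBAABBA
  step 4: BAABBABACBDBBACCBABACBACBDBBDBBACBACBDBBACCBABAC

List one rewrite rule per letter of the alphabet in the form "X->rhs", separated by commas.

  step 3 ⇒ step 4: BDBBACBAABBABACCBABACBAABBA ⇒ BA·AB·BA·BA·C·BDB·BA·C·C·BA·BA·C·BA·C·BDB·BDB·BA·C·BA·C·BDB·BA·C·C·BA·BA·C
    A ↦ C
    B ↦ BA
    C ↦ BDB
    D ↦ AB

A->C, B->BA, C->BDB, D->AB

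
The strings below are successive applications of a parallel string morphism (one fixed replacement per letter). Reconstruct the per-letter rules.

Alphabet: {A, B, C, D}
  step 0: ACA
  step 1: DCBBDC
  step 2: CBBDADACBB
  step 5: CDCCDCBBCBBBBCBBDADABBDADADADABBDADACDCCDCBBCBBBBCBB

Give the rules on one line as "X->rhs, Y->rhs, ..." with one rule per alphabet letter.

  step 1 ⇒ step 2: DCBBDC ⇒ C·BB·DA·DA·C·BB
    B ↦ DA
    C ↦ BB
    D ↦ C
  step 0 ⇒ step 1: ACA ⇒ DC·BB·DC
    A ↦ DC

A->DC, B->DA, C->BB, D->C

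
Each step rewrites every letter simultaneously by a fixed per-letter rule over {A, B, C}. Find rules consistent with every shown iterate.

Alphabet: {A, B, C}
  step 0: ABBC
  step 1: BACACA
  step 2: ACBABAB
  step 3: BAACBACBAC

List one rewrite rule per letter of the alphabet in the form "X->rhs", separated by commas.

  step 2 ⇒ step 3: ACBABAB ⇒ B·A·AC·B·AC·B·AC
    A ↦ B
    B ↦ AC
    C ↦ A

A->B, B->AC, C->A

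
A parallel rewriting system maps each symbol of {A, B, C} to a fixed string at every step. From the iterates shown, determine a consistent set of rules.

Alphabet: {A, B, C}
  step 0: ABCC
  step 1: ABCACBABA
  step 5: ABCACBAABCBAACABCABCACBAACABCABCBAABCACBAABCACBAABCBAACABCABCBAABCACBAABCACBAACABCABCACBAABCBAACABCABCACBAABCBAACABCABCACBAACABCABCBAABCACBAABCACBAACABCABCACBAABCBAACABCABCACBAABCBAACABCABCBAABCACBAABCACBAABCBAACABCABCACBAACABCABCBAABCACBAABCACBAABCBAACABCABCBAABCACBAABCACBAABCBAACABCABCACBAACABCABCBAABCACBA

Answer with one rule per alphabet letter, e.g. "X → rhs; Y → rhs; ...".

A->ABC, B->AC, C->BA

  step 0 ⇒ step 1: ABCC ⇒ ABC·AC·BA·BA
    A ↦ ABC
    B ↦ AC
    C ↦ BA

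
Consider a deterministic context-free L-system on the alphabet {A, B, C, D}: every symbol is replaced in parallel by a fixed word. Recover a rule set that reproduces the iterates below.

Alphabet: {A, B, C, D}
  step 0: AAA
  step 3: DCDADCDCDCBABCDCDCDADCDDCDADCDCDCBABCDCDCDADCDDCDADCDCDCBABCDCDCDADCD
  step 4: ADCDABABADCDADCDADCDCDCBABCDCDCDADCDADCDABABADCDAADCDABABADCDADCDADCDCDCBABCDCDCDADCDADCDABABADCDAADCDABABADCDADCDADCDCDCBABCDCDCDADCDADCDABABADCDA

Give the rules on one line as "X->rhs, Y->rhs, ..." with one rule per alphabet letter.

A->BAB, B->CDC, C->DCD, D->A

  step 3 ⇒ step 4: DCDADCDCDCBABCDCDCDADCDDCDADCDCDCBABCDCDCDADCDDCDADCDCDCBABCDCDCDADCD ⇒ A·DCD·A·BAB·A·DCD·A·DCD·A·DCD·CDC·BAB·CDC·DCD·A·DCD·A·DCD·A·BAB·A·DCD·A·A·DCD·A·BAB·A·DCD·A·DCD·A·DCD·CDC·BAB·CDC·DCD·A·DCD·A·DCD·A·BAB·A·DCD·A·A·DCD·A·BAB·A·DCD·A·DCD·A·DCD·CDC·BAB·CDC·DCD·A·DCD·A·DCD·A·BAB·A·DCD·A
    A ↦ BAB
    B ↦ CDC
    C ↦ DCD
    D ↦ A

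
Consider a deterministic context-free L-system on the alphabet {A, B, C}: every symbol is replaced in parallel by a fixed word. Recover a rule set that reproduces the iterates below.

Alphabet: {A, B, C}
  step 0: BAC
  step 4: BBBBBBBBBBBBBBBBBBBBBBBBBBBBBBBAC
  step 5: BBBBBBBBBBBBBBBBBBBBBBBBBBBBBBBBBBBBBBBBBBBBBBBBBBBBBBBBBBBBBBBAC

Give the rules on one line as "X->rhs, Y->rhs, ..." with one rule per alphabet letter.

A->B, B->BB, C->AC

  step 4 ⇒ step 5: BBBBBBBBBBBBBBBBBBBBBBBBBBBBBBBAC ⇒ BB·BB·BB·BB·BB·BB·BB·BB·BB·BB·BB·BB·BB·BB·BB·BB·BB·BB·BB·BB·BB·BB·BB·BB·BB·BB·BB·BB·BB·BB·BB·B·AC
    A ↦ B
    B ↦ BB
    C ↦ AC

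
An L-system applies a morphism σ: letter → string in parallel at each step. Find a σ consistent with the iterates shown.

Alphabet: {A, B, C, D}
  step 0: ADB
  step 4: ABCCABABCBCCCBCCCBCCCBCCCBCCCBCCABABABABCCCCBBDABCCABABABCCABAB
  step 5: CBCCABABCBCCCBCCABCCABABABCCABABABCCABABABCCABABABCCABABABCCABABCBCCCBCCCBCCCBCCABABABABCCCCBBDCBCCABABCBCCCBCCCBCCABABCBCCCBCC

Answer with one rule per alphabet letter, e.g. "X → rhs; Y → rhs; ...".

  step 4 ⇒ step 5: ABCCABABCBCCCBCCCBCCCBCCCBCCCBCCABABABABCCCCBBDABCCABABABCCABAB ⇒ CB·CC·AB·AB·CB·CC·CB·CC·AB·CC·AB·AB·AB·CC·AB·AB·AB·CC·AB·AB·AB·CC·AB·AB·AB·CC·AB·AB·AB·CC·AB·AB·CB·CC·CB·CC·CB·CC·CB·CC·AB·AB·AB·AB·CC·CC·BBD·CB·CC·AB·AB·CB·CC·CB·CC·CB·CC·AB·AB·CB·CC·CB·CC
    A ↦ CB
    B ↦ CC
    C ↦ AB
    D ↦ BBD

A->CB, B->CC, C->AB, D->BBD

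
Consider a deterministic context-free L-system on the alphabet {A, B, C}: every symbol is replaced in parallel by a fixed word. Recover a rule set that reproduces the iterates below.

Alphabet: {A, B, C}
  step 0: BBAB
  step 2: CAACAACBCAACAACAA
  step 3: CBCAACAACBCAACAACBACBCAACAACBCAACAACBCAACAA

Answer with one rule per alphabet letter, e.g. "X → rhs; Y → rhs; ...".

A->CAA, B->A, C->CB

  step 2 ⇒ step 3: CAACAACBCAACAACAA ⇒ CB·CAA·CAA·CB·CAA·CAA·CB·A·CB·CAA·CAA·CB·CAA·CAA·CB·CAA·CAA
    A ↦ CAA
    B ↦ A
    C ↦ CB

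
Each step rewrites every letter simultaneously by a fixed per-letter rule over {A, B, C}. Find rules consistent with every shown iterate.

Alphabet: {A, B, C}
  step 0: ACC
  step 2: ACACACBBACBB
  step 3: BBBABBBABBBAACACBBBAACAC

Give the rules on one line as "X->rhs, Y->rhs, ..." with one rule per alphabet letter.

A->BB, B->AC, C->BA

  step 2 ⇒ step 3: ACACACBBACBB ⇒ BB·BA·BB·BA·BB·BA·AC·AC·BB·BA·AC·AC
    A ↦ BB
    B ↦ AC
    C ↦ BA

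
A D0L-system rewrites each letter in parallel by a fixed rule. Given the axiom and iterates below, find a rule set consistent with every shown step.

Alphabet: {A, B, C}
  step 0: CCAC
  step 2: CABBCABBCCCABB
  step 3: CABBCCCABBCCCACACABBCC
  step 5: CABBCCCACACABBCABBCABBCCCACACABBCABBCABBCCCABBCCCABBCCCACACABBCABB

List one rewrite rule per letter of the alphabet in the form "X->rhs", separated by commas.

  step 2 ⇒ step 3: CABBCABBCCCABB ⇒ CA·BB·C·C·CA·BB·C·C·CA·CA·CA·BB·C·C
    A ↦ BB
    B ↦ C
    C ↦ CA

A->BB, B->C, C->CA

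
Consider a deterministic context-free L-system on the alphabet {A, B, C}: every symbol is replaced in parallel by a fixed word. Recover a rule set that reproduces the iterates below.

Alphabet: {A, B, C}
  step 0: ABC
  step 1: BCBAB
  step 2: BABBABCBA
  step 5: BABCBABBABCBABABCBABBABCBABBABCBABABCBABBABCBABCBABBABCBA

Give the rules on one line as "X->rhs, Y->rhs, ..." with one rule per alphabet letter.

  step 1 ⇒ step 2: BCBAB ⇒ BA·B·BA·BC·BA
    A ↦ BC
    B ↦ BA
    C ↦ B

A->BC, B->BA, C->B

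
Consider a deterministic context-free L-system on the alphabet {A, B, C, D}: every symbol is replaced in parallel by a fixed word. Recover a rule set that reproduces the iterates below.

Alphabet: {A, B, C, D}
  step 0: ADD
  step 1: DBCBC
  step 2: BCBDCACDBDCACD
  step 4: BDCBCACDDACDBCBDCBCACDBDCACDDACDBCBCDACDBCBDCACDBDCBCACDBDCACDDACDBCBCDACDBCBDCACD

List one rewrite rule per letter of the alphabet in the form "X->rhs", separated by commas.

A->D, B->BDC, C->ACD, D->BC

  step 1 ⇒ step 2: DBCBC ⇒ BC·BDC·ACD·BDC·ACD
    B ↦ BDC
    C ↦ ACD
    D ↦ BC
  step 0 ⇒ step 1: ADD ⇒ D·BC·BC
    A ↦ D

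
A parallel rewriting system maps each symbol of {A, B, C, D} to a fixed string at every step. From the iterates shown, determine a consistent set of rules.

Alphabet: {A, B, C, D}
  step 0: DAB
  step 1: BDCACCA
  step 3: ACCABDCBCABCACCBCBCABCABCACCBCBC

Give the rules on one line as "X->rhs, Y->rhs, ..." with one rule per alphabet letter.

A->ACC, B->A, C->BC, D->BDC

  step 0 ⇒ step 1: DAB ⇒ BDC·ACC·A
    A ↦ ACC
    B ↦ A
    D ↦ BDC
    C ↦ BC  (constrained at step 1)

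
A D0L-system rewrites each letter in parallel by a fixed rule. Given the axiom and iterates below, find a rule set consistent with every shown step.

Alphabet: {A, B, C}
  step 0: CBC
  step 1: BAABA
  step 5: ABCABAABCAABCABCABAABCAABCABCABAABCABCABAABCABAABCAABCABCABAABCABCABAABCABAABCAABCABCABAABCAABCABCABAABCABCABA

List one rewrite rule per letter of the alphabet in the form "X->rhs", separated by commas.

  step 0 ⇒ step 1: CBC ⇒ BA·A·BA
    B ↦ A
    C ↦ BA
    A ↦ ABC  (constrained at step 1)

A->ABC, B->A, C->BA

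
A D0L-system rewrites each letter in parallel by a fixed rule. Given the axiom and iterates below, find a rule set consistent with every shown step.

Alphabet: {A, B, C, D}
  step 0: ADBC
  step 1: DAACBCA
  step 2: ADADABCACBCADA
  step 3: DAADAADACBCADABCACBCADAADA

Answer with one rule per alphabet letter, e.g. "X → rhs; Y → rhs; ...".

A->DA, B->C, C->BCA, D->A

  step 2 ⇒ step 3: ADADABCACBCADA ⇒ DA·A·DA·A·DA·C·BCA·DA·BCA·C·BCA·DA·A·DA
    A ↦ DA
    B ↦ C
    C ↦ BCA
    D ↦ A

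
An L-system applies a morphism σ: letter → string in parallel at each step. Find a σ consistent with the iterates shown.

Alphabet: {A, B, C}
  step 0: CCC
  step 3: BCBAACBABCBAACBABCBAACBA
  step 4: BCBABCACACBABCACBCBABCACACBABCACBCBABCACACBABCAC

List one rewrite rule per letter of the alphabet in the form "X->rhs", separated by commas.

A->AC, B->BC, C->BA

  step 3 ⇒ step 4: BCBAACBABCBAACBABCBAACBA ⇒ BC·BA·BC·AC·AC·BA·BC·AC·BC·BA·BC·AC·AC·BA·BC·AC·BC·BA·BC·AC·AC·BA·BC·AC
    A ↦ AC
    B ↦ BC
    C ↦ BA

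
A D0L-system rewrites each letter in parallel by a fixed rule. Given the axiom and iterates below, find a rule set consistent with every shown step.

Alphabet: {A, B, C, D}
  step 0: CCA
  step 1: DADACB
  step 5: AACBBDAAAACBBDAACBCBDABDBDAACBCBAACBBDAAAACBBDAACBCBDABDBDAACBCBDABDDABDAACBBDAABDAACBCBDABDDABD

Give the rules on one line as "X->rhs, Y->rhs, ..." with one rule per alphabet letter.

  step 0 ⇒ step 1: CCA ⇒ DA·DA·CB
    A ↦ CB
    C ↦ DA
    B ↦ BD  (constrained at step 1)
    D ↦ AA  (constrained at step 1)

A->CB, B->BD, C->DA, D->AA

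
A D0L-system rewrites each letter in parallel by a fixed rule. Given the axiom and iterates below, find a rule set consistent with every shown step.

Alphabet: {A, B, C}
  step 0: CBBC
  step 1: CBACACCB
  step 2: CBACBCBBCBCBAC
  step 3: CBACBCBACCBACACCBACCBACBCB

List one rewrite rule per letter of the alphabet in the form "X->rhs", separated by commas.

A->B, B->AC, C->CB

  step 2 ⇒ step 3: CBACBCBBCBCBAC ⇒ CB·AC·B·CB·AC·CB·AC·AC·CB·AC·CB·AC·B·CB
    A ↦ B
    B ↦ AC
    C ↦ CB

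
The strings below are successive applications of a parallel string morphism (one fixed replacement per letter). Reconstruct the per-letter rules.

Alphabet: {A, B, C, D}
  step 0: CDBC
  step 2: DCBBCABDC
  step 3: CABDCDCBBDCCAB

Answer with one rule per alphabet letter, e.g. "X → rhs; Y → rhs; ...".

A->B, B->DC, C->B, D->CA

  step 2 ⇒ step 3: DCBBCABDC ⇒ CA·B·DC·DC·B·B·DC·CA·B
    A ↦ B
    B ↦ DC
    C ↦ B
    D ↦ CA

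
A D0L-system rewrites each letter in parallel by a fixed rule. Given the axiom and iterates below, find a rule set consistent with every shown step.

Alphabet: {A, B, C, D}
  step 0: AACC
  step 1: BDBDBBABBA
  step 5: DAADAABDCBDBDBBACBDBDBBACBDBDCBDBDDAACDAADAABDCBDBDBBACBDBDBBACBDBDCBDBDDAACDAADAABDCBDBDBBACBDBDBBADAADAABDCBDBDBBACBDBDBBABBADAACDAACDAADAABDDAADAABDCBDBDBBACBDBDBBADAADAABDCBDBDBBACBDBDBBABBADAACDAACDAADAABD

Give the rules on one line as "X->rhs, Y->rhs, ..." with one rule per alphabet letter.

A->BD, B->DAA, C->BBA, D->C

  step 0 ⇒ step 1: AACC ⇒ BD·BD·BBA·BBA
    A ↦ BD
    C ↦ BBA
    B ↦ DAA  (constrained at step 1)
    D ↦ C  (constrained at step 1)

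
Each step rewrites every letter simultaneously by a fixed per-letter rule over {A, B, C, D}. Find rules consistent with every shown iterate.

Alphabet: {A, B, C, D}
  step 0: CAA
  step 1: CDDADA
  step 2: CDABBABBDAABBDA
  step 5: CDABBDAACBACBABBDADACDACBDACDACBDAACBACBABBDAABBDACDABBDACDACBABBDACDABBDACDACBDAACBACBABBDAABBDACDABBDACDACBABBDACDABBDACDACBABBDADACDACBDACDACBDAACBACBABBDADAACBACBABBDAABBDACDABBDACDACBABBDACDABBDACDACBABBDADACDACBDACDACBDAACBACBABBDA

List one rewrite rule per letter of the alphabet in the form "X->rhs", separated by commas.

  step 1 ⇒ step 2: CDDADA ⇒ CD·ABB·ABB·DA·ABB·DA
    A ↦ DA
    C ↦ CD
    D ↦ ABB
    B ↦ ACB  (constrained at step 2)

A->DA, B->ACB, C->CD, D->ABB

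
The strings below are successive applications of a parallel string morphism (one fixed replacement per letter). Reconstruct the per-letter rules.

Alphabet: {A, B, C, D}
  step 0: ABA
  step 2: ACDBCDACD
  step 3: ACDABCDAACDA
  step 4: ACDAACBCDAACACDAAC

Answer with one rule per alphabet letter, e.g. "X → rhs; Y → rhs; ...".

  step 3 ⇒ step 4: ACDABCDAACDA ⇒ AC·D·A·AC·BC·D·A·AC·AC·D·A·AC
    A ↦ AC
    B ↦ BC
    C ↦ D
    D ↦ A

A->AC, B->BC, C->D, D->A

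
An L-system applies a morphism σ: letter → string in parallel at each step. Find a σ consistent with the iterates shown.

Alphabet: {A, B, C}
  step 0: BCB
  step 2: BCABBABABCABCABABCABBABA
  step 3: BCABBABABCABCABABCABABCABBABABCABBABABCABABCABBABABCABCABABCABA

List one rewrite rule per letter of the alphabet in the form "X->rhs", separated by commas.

  step 2 ⇒ step 3: BCABBABABCABCABABCABBABA ⇒ BCA·BBA·BA·BCA·BCA·BA·BCA·BA·BCA·BBA·BA·BCA·BBA·BA·BCA·BA·BCA·BBA·BA·BCA·BCA·BA·BCA·BA
    A ↦ BA
    B ↦ BCA
    C ↦ BBA

A->BA, B->BCA, C->BBA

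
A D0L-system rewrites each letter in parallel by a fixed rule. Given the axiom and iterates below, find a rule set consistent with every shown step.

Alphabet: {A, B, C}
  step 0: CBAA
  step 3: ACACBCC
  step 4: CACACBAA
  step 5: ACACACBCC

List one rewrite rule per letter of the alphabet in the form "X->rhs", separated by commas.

  step 4 ⇒ step 5: CACACBAA ⇒ A·C·A·C·A·CB·C·C
    A ↦ C
    B ↦ CB
    C ↦ A

A->C, B->CB, C->A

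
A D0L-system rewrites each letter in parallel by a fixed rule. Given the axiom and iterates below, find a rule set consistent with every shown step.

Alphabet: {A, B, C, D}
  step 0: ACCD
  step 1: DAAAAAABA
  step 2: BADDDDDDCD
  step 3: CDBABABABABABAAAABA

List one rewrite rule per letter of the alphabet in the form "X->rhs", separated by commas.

  step 2 ⇒ step 3: BADDDDDDCD ⇒ C·D·BA·BA·BA·BA·BA·BA·AAA·BA
    A ↦ D
    B ↦ C
    C ↦ AAA
    D ↦ BA

A->D, B->C, C->AAA, D->BA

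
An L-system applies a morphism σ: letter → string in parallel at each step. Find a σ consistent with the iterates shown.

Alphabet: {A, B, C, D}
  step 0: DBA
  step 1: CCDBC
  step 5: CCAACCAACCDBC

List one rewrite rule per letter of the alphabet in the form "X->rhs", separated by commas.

A->C, B->DB, C->A, D->CC

  step 0 ⇒ step 1: DBA ⇒ CC·DB·C
    A ↦ C
    B ↦ DB
    D ↦ CC
    C ↦ A  (constrained at step 1)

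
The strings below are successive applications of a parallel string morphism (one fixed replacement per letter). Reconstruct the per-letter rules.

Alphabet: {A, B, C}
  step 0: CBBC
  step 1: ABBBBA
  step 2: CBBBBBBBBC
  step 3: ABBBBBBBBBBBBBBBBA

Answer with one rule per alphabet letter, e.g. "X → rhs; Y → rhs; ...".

A->C, B->BB, C->A

  step 2 ⇒ step 3: CBBBBBBBBC ⇒ A·BB·BB·BB·BB·BB·BB·BB·BB·A
    B ↦ BB
    C ↦ A
  step 1 ⇒ step 2: ABBBBA ⇒ C·BB·BB·BB·BB·C
    A ↦ C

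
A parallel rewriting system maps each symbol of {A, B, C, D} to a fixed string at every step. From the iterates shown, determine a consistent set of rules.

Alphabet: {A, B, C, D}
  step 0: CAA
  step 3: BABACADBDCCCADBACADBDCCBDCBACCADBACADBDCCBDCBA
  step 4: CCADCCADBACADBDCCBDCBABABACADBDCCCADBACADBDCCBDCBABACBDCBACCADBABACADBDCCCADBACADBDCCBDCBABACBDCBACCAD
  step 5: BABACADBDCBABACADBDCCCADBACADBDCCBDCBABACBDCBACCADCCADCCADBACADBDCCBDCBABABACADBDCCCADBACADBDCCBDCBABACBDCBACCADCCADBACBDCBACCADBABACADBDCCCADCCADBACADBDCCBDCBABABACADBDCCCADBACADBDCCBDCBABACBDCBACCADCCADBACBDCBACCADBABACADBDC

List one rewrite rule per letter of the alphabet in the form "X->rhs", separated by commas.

  step 4 ⇒ step 5: CCADCCADBACADBDCCBDCBABABACADBDCCCADBACADBDCCBDCBABACBDCBACCADBABACADBDCCCADBACADBDCCBDCBABACBDCBACCAD ⇒ BA·BA·CAD·BDC·BA·BA·CAD·BDC·C·CAD·BA·CAD·BDC·C·BDC·BA·BA·C·BDC·BA·C·CAD·C·CAD·C·CAD·BA·CAD·BDC·C·BDC·BA·BA·BA·CAD·BDC·C·CAD·BA·CAD·BDC·C·BDC·BA·BA·C·BDC·BA·C·CAD·C·CAD·BA·C·BDC·BA·C·CAD·BA·BA·CAD·BDC·C·CAD·C·CAD·BA·CAD·BDC·C·BDC·BA·BA·BA·CAD·BDC·C·CAD·BA·CAD·BDC·C·BDC·BA·BA·C·BDC·BA·C·CAD·C·CAD·BA·C·BDC·BA·C·CAD·BA·BA·CAD·BDC
    A ↦ CAD
    B ↦ C
    C ↦ BA
    D ↦ BDC

A->CAD, B->C, C->BA, D->BDC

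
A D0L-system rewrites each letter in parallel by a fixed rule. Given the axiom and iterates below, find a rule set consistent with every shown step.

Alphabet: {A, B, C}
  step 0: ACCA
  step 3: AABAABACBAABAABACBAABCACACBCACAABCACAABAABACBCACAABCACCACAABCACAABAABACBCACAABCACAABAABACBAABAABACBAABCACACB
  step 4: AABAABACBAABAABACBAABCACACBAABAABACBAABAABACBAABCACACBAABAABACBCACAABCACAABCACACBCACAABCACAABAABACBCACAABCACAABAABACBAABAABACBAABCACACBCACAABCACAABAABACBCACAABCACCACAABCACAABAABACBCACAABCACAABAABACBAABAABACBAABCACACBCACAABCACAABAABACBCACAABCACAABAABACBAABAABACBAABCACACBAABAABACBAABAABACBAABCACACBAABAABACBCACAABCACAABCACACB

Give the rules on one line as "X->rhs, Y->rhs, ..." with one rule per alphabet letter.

  step 3 ⇒ step 4: AABAABACBAABAABACBAABCACACBCACAABCACAABAABACBCACAABCACCACAABCACAABAABACBCACAABCACAABAABACBAABAABACBAABCACACB ⇒ AAB·AAB·ACB·AAB·AAB·ACB·AAB·CAC·ACB·AAB·AAB·ACB·AAB·AAB·ACB·AAB·CAC·ACB·AAB·AAB·ACB·CAC·AAB·CAC·AAB·CAC·ACB·CAC·AAB·CAC·AAB·AAB·ACB·CAC·AAB·CAC·AAB·AAB·ACB·AAB·AAB·ACB·AAB·CAC·ACB·CAC·AAB·CAC·AAB·AAB·ACB·CAC·AAB·CAC·CAC·AAB·CAC·AAB·AAB·ACB·CAC·AAB·CAC·AAB·AAB·ACB·AAB·AAB·ACB·AAB·CAC·ACB·CAC·AAB·CAC·AAB·AAB·ACB·CAC·AAB·CAC·AAB·AAB·ACB·AAB·AAB·ACB·AAB·CAC·ACB·AAB·AAB·ACB·AAB·AAB·ACB·AAB·CAC·ACB·AAB·AAB·ACB·CAC·AAB·CAC·AAB·CAC·ACB
    A ↦ AAB
    B ↦ ACB
    C ↦ CAC

A->AAB, B->ACB, C->CAC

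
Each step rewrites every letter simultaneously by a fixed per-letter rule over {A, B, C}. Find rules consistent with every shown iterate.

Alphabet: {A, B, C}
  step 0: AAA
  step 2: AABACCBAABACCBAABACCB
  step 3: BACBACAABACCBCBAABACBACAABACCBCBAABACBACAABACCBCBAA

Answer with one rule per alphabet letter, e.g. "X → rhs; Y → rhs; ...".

  step 2 ⇒ step 3: AABACCBAABACCBAABACCB ⇒ BAC·BAC·AA·BAC·CB·CB·AA·BAC·BAC·AA·BAC·CB·CB·AA·BAC·BAC·AA·BAC·CB·CB·AA
    A ↦ BAC
    B ↦ AA
    C ↦ CB

A->BAC, B->AA, C->CB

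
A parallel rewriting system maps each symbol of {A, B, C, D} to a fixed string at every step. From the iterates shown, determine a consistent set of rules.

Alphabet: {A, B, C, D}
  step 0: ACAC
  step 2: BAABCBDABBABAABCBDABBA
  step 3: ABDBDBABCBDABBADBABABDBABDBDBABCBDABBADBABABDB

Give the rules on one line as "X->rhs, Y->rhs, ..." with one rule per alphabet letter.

  step 2 ⇒ step 3: BAABCBDABBABAABCBDABBA ⇒ AB·DB·DB·AB·CBD·AB·BA·DB·AB·AB·DB·AB·DB·DB·AB·CBD·AB·BA·DB·AB·AB·DB
    A ↦ DB
    B ↦ AB
    C ↦ CBD
    D ↦ BA

A->DB, B->AB, C->CBD, D->BA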